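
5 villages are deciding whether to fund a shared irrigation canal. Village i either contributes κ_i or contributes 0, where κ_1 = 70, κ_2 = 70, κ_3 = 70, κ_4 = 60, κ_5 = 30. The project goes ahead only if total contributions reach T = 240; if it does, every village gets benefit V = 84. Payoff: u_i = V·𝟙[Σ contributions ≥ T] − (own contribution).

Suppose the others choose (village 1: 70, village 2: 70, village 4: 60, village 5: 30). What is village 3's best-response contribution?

Others' total = 230. Contributing 70 brings total to 300 ≥ 240: gain V − κ_3 = 14.
Best response: 70.

70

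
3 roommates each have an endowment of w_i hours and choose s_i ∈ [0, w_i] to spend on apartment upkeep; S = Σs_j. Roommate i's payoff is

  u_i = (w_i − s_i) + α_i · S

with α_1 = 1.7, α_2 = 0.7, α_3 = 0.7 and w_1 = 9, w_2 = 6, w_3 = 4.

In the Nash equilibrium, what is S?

9

∂u_i/∂s_i = α_i − 1, so roommate i contributes w_i if α_i > 1, else 0.
α_i > 1 for i ∈ {1}; NE contributions (9, 0, 0), S = 9.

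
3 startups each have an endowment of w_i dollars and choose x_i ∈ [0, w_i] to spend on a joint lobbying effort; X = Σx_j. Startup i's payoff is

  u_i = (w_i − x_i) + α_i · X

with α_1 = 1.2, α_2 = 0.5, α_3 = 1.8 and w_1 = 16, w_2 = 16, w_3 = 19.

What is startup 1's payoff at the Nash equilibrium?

42

∂u_i/∂x_i = α_i − 1, so startup i contributes w_i if α_i > 1, else 0.
α_i > 1 for i ∈ {1, 3}; NE contributions (16, 0, 19), X = 35.
u_1 = (16 − 16) + 1.2·35 = 42.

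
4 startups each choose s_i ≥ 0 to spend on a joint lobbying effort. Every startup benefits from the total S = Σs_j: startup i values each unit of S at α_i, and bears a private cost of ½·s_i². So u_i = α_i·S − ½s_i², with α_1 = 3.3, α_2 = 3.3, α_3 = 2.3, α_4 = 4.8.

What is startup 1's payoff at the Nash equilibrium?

Startup i's FOC: ∂u_i/∂s_i = α_i − s_i = 0, so s_i* = α_i.
NE contributions = (3.3, 3.3, 2.3, 4.8); S = 13.7.
u_1 = α_1·S − ½·(s_1)² = 3.3·13.7 − ½·3.3² = 39.765.

39.765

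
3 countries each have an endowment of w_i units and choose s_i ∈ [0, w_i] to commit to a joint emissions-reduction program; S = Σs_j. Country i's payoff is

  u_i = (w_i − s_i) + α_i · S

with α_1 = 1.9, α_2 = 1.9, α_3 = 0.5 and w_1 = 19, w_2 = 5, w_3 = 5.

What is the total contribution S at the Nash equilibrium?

24

∂u_i/∂s_i = α_i − 1, so country i contributes w_i if α_i > 1, else 0.
α_i > 1 for i ∈ {1, 2}; NE contributions (19, 5, 0), S = 24.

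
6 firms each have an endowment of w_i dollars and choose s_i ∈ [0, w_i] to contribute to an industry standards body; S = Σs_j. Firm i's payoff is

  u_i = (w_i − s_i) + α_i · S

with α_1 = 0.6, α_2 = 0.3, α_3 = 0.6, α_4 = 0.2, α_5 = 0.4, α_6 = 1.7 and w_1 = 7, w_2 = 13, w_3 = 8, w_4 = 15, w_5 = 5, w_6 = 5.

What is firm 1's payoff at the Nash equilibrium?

10

∂u_i/∂s_i = α_i − 1, so firm i contributes w_i if α_i > 1, else 0.
α_i > 1 for i ∈ {6}; NE contributions (0, 0, 0, 0, 0, 5), S = 5.
u_1 = (7 − 0) + 0.6·5 = 10.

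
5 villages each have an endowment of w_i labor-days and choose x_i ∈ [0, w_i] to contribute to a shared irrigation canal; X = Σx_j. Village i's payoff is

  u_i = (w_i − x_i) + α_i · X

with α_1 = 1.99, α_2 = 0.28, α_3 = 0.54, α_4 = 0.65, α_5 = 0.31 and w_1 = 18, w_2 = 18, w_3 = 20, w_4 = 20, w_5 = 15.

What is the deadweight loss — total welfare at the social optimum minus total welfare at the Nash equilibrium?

202.21

∂u_i/∂x_i = α_i − 1, so village i contributes w_i if α_i > 1, else 0.
α_i > 1 for i ∈ {1}; NE contributions (18, 0, 0, 0, 0), X = 18.
W^NE = Σw_i − X^NE + (Σα_i)·X^NE = 91 + 2.77·18 = 140.86.
Planner: ∂(Σu_j)/∂x_i = Σα_j − 1 = 2.77 > 0, so everyone contributes w_i; X^SO = 91, W^SO = 91 + 2.77·91 = 343.07.
Deadweight loss = 202.21.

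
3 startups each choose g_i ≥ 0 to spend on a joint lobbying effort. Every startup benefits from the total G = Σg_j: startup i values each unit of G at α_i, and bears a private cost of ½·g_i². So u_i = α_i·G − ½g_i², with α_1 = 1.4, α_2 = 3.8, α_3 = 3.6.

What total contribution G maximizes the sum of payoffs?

Planner FOC: ∂(Σu_j)/∂g_i = (Σα_j) − g_i = 0, so g_i^SO = Σα_j = 8.8 for every i; G^SO = 26.4.

26.4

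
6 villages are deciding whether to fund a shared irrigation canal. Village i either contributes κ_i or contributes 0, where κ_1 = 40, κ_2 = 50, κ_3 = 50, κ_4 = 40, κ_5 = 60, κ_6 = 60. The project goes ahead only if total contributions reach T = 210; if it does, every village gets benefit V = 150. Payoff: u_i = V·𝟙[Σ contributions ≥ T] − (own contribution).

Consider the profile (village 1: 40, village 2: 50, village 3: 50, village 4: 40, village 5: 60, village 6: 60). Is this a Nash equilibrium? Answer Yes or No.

No

Total = 300 ≥ 210: provided.
Village 1 (pledges 40, payoff 110): dropping to 0 → total 260, payoff 150. Profitable deviation.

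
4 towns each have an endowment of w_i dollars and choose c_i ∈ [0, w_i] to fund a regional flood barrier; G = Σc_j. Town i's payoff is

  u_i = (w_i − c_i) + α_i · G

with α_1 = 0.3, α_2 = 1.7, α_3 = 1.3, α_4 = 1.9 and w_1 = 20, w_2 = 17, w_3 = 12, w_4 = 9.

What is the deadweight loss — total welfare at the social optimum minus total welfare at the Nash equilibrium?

∂u_i/∂c_i = α_i − 1, so town i contributes w_i if α_i > 1, else 0.
α_i > 1 for i ∈ {2, 3, 4}; NE contributions (0, 17, 12, 9), G = 38.
W^NE = Σw_i − G^NE + (Σα_i)·G^NE = 58 + 4.2·38 = 217.6.
Planner: ∂(Σu_j)/∂c_i = Σα_j − 1 = 4.2 > 0, so everyone contributes w_i; G^SO = 58, W^SO = 58 + 4.2·58 = 301.6.
Deadweight loss = 84.

84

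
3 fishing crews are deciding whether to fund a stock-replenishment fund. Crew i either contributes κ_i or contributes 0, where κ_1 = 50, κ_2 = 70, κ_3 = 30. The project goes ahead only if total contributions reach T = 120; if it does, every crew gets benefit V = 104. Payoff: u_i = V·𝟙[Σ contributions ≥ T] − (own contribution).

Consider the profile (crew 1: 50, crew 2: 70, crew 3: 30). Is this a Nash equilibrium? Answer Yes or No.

No

Total = 150 ≥ 120: provided.
Crew 1 (pledges 50, payoff 54): dropping to 0 → total 100, payoff 0. No gain.
Crew 2 (pledges 70, payoff 34): dropping to 0 → total 80, payoff 0. No gain.
Crew 3 (pledges 30, payoff 74): dropping to 0 → total 120, payoff 104. Profitable deviation.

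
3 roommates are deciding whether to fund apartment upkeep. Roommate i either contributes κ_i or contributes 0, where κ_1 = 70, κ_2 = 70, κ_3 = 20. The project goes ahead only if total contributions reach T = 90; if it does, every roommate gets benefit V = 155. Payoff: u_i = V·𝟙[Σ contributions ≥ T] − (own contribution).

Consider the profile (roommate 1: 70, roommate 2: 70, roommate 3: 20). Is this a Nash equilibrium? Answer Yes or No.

Total = 160 ≥ 90: provided.
Roommate 1 (pledges 70, payoff 85): dropping to 0 → total 90, payoff 155. Profitable deviation.

No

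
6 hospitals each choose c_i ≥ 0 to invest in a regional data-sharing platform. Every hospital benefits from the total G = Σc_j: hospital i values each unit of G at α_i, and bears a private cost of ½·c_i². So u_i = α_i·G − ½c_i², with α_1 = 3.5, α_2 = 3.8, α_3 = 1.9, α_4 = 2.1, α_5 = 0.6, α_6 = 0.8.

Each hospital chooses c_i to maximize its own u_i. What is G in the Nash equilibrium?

Hospital i's FOC: ∂u_i/∂c_i = α_i − c_i = 0, so c_i* = α_i.
NE contributions = (3.5, 3.8, 1.9, 2.1, 0.6, 0.8); G = 12.7.

12.7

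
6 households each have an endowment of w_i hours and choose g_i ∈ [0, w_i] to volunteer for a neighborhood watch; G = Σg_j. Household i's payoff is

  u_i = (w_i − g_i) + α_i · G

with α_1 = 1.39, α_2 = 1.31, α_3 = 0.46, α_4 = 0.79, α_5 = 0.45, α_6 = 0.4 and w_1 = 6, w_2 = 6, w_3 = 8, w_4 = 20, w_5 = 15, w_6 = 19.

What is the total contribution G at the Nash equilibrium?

∂u_i/∂g_i = α_i − 1, so household i contributes w_i if α_i > 1, else 0.
α_i > 1 for i ∈ {1, 2}; NE contributions (6, 6, 0, 0, 0, 0), G = 12.

12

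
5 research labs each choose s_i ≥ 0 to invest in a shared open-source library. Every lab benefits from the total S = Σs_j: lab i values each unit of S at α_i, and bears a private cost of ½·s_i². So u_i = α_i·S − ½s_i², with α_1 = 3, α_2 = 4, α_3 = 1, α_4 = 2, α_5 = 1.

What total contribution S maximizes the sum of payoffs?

Planner FOC: ∂(Σu_j)/∂s_i = (Σα_j) − s_i = 0, so s_i^SO = Σα_j = 11 for every i; S^SO = 55.

55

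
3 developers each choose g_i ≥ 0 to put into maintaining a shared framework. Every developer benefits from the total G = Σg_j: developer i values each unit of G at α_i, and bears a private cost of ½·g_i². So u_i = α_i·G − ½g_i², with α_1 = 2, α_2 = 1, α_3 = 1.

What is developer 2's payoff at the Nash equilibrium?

3.5

Developer i's FOC: ∂u_i/∂g_i = α_i − g_i = 0, so g_i* = α_i.
NE contributions = (2, 1, 1); G = 4.
u_2 = α_2·G − ½·(g_2)² = 1·4 − ½·1² = 3.5.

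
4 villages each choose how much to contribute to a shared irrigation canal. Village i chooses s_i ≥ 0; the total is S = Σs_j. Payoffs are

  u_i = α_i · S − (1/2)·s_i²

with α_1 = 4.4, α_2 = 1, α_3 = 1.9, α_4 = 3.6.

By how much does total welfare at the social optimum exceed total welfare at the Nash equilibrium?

137.275

Village i's FOC: ∂u_i/∂s_i = α_i − s_i = 0, so s_i* = α_i.
NE contributions = (4.4, 1, 1.9, 3.6); S = 10.9.
W^NE = (Σα)·S − ½Σα_i² = 10.9² − ½·36.93 = 100.345.
Planner sets s_i = Σα_j = 10.9 for every i, so S^SO = 4·10.9 = 43.6.
W^SO = (Σα)·S^SO − ½·4·(Σα)² = (4/2)·10.9² = 237.62.
Deadweight loss = W^SO − W^NE = 137.275.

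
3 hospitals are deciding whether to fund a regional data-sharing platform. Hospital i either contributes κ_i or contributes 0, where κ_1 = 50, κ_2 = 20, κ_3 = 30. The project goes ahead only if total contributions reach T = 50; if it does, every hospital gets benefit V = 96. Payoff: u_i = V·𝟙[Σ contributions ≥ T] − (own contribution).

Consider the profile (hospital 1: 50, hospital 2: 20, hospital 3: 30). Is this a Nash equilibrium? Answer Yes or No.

No

Total = 100 ≥ 50: provided.
Hospital 1 (pledges 50, payoff 46): dropping to 0 → total 50, payoff 96. Profitable deviation.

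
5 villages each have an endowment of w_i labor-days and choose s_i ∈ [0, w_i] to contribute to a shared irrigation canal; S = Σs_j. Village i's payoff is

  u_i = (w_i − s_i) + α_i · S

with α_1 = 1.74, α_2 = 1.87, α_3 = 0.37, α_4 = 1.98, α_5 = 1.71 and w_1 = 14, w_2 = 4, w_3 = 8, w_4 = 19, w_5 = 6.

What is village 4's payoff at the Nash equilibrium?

∂u_i/∂s_i = α_i − 1, so village i contributes w_i if α_i > 1, else 0.
α_i > 1 for i ∈ {1, 2, 4, 5}; NE contributions (14, 4, 0, 19, 6), S = 43.
u_4 = (19 − 19) + 1.98·43 = 85.14.

85.14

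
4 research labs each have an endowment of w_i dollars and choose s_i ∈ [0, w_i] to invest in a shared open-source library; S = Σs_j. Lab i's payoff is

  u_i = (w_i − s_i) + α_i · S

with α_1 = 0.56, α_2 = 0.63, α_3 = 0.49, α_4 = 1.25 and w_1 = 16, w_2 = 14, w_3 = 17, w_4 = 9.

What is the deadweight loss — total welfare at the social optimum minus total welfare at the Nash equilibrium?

90.71

∂u_i/∂s_i = α_i − 1, so lab i contributes w_i if α_i > 1, else 0.
α_i > 1 for i ∈ {4}; NE contributions (0, 0, 0, 9), S = 9.
W^NE = Σw_i − S^NE + (Σα_i)·S^NE = 56 + 1.93·9 = 73.37.
Planner: ∂(Σu_j)/∂s_i = Σα_j − 1 = 1.93 > 0, so everyone contributes w_i; S^SO = 56, W^SO = 56 + 1.93·56 = 164.08.
Deadweight loss = 90.71.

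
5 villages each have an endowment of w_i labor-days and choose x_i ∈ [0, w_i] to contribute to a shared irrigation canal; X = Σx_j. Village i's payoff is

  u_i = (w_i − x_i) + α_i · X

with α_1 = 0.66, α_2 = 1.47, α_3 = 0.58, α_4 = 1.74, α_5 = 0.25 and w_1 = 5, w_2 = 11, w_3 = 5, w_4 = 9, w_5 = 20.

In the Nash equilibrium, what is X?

20

∂u_i/∂x_i = α_i − 1, so village i contributes w_i if α_i > 1, else 0.
α_i > 1 for i ∈ {2, 4}; NE contributions (0, 11, 0, 9, 0), X = 20.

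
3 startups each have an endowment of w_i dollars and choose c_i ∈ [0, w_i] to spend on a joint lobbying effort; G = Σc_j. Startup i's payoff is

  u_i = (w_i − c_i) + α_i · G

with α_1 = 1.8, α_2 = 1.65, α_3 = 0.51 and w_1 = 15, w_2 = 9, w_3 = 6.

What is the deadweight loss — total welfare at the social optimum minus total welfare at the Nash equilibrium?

∂u_i/∂c_i = α_i − 1, so startup i contributes w_i if α_i > 1, else 0.
α_i > 1 for i ∈ {1, 2}; NE contributions (15, 9, 0), G = 24.
W^NE = Σw_i − G^NE + (Σα_i)·G^NE = 30 + 2.96·24 = 101.04.
Planner: ∂(Σu_j)/∂c_i = Σα_j − 1 = 2.96 > 0, so everyone contributes w_i; G^SO = 30, W^SO = 30 + 2.96·30 = 118.8.
Deadweight loss = 17.76.

17.76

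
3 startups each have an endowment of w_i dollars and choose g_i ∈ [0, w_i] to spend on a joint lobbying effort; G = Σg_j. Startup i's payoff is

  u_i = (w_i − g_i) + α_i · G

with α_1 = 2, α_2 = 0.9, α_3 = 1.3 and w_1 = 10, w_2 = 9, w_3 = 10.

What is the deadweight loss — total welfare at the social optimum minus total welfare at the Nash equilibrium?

∂u_i/∂g_i = α_i − 1, so startup i contributes w_i if α_i > 1, else 0.
α_i > 1 for i ∈ {1, 3}; NE contributions (10, 0, 10), G = 20.
W^NE = Σw_i − G^NE + (Σα_i)·G^NE = 29 + 3.2·20 = 93.
Planner: ∂(Σu_j)/∂g_i = Σα_j − 1 = 3.2 > 0, so everyone contributes w_i; G^SO = 29, W^SO = 29 + 3.2·29 = 121.8.
Deadweight loss = 28.8.

28.8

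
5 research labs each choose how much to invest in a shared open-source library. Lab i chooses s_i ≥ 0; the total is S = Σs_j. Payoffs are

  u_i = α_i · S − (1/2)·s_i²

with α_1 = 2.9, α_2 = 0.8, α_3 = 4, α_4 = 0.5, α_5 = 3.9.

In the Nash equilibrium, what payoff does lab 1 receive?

Lab i's FOC: ∂u_i/∂s_i = α_i − s_i = 0, so s_i* = α_i.
NE contributions = (2.9, 0.8, 4, 0.5, 3.9); S = 12.1.
u_1 = α_1·S − ½·(s_1)² = 2.9·12.1 − ½·2.9² = 30.885.

30.885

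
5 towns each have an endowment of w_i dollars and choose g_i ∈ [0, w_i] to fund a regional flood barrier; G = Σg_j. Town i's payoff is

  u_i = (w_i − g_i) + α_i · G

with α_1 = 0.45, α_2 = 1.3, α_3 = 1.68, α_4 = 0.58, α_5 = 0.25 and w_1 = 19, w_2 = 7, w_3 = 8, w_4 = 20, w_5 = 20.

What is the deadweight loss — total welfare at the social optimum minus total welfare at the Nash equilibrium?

∂u_i/∂g_i = α_i − 1, so town i contributes w_i if α_i > 1, else 0.
α_i > 1 for i ∈ {2, 3}; NE contributions (0, 7, 8, 0, 0), G = 15.
W^NE = Σw_i − G^NE + (Σα_i)·G^NE = 74 + 3.26·15 = 122.9.
Planner: ∂(Σu_j)/∂g_i = Σα_j − 1 = 3.26 > 0, so everyone contributes w_i; G^SO = 74, W^SO = 74 + 3.26·74 = 315.24.
Deadweight loss = 192.34.

192.34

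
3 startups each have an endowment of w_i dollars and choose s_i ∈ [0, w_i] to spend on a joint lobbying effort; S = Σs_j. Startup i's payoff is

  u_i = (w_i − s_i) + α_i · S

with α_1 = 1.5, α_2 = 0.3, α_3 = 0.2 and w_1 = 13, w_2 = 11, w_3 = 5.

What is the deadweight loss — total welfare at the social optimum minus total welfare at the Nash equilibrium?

∂u_i/∂s_i = α_i − 1, so startup i contributes w_i if α_i > 1, else 0.
α_i > 1 for i ∈ {1}; NE contributions (13, 0, 0), S = 13.
W^NE = Σw_i − S^NE + (Σα_i)·S^NE = 29 + 1·13 = 42.
Planner: ∂(Σu_j)/∂s_i = Σα_j − 1 = 1 > 0, so everyone contributes w_i; S^SO = 29, W^SO = 29 + 1·29 = 58.
Deadweight loss = 16.

16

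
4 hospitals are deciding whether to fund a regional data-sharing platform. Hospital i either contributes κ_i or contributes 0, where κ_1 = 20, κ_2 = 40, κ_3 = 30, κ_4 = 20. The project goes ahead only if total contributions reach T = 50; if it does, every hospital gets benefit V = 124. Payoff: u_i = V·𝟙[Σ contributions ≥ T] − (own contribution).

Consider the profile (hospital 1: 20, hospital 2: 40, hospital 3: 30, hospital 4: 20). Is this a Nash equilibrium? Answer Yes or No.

Total = 110 ≥ 50: provided.
Hospital 1 (pledges 20, payoff 104): dropping to 0 → total 90, payoff 124. Profitable deviation.

No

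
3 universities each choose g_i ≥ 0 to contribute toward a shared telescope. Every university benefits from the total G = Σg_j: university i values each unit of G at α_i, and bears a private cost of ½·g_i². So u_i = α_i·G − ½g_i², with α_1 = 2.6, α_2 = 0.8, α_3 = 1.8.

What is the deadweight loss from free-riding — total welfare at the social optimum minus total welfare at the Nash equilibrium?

University i's FOC: ∂u_i/∂g_i = α_i − g_i = 0, so g_i* = α_i.
NE contributions = (2.6, 0.8, 1.8); G = 5.2.
W^NE = (Σα)·G − ½Σα_i² = 5.2² − ½·10.64 = 21.72.
Planner sets g_i = Σα_j = 5.2 for every i, so G^SO = 3·5.2 = 15.6.
W^SO = (Σα)·G^SO − ½·3·(Σα)² = (3/2)·5.2² = 40.56.
Deadweight loss = W^SO − W^NE = 18.84.

18.84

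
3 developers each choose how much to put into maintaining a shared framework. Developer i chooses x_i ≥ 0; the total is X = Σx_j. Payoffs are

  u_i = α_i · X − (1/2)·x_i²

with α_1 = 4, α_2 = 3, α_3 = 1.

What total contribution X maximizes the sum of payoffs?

24

Planner FOC: ∂(Σu_j)/∂x_i = (Σα_j) − x_i = 0, so x_i^SO = Σα_j = 8 for every i; X^SO = 24.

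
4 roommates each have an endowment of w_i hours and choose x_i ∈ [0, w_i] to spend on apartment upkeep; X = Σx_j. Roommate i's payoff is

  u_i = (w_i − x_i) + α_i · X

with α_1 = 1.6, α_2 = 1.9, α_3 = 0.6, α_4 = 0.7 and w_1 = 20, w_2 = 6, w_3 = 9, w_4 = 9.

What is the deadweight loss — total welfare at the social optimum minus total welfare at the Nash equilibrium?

∂u_i/∂x_i = α_i − 1, so roommate i contributes w_i if α_i > 1, else 0.
α_i > 1 for i ∈ {1, 2}; NE contributions (20, 6, 0, 0), X = 26.
W^NE = Σw_i − X^NE + (Σα_i)·X^NE = 44 + 3.8·26 = 142.8.
Planner: ∂(Σu_j)/∂x_i = Σα_j − 1 = 3.8 > 0, so everyone contributes w_i; X^SO = 44, W^SO = 44 + 3.8·44 = 211.2.
Deadweight loss = 68.4.

68.4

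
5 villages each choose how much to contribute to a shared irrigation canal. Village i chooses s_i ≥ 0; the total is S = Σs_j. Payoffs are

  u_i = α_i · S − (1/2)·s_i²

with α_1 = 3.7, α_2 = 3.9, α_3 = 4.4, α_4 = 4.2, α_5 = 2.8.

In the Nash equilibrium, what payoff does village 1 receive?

63.455

Village i's FOC: ∂u_i/∂s_i = α_i − s_i = 0, so s_i* = α_i.
NE contributions = (3.7, 3.9, 4.4, 4.2, 2.8); S = 19.
u_1 = α_1·S − ½·(s_1)² = 3.7·19 − ½·3.7² = 63.455.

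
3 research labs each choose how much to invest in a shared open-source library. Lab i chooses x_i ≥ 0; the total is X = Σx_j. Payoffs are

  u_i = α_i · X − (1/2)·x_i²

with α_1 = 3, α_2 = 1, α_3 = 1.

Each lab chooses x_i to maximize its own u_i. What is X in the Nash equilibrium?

5

Lab i's FOC: ∂u_i/∂x_i = α_i − x_i = 0, so x_i* = α_i.
NE contributions = (3, 1, 1); X = 5.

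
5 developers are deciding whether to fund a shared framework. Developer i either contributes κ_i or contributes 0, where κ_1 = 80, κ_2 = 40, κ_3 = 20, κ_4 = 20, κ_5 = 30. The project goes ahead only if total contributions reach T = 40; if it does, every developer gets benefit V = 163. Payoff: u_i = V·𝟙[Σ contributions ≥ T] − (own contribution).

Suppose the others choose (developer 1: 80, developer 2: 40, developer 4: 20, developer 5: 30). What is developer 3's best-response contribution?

0

Others' total = 170 ≥ 40; contributing adds cost 20 for no extra benefit.
Best response: 0.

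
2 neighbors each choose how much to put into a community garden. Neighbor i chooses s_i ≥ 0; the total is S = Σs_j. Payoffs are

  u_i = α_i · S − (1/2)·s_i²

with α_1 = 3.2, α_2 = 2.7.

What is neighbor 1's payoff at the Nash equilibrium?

13.76

Neighbor i's FOC: ∂u_i/∂s_i = α_i − s_i = 0, so s_i* = α_i.
NE contributions = (3.2, 2.7); S = 5.9.
u_1 = α_1·S − ½·(s_1)² = 3.2·5.9 − ½·3.2² = 13.76.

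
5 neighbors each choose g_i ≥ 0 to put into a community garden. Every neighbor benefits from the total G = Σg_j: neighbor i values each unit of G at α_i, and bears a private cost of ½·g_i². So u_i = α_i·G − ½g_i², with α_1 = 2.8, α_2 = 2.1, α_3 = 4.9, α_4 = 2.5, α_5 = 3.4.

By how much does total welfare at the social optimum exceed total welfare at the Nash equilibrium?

396.77

Neighbor i's FOC: ∂u_i/∂g_i = α_i − g_i = 0, so g_i* = α_i.
NE contributions = (2.8, 2.1, 4.9, 2.5, 3.4); G = 15.7.
W^NE = (Σα)·G − ½Σα_i² = 15.7² − ½·54.07 = 219.455.
Planner sets g_i = Σα_j = 15.7 for every i, so G^SO = 5·15.7 = 78.5.
W^SO = (Σα)·G^SO − ½·5·(Σα)² = (5/2)·15.7² = 616.225.
Deadweight loss = W^SO − W^NE = 396.77.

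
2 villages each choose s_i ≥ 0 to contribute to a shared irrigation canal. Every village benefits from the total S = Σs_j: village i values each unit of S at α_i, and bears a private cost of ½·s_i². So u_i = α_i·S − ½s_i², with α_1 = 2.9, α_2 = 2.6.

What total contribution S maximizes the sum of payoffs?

Planner FOC: ∂(Σu_j)/∂s_i = (Σα_j) − s_i = 0, so s_i^SO = Σα_j = 5.5 for every i; S^SO = 11.

11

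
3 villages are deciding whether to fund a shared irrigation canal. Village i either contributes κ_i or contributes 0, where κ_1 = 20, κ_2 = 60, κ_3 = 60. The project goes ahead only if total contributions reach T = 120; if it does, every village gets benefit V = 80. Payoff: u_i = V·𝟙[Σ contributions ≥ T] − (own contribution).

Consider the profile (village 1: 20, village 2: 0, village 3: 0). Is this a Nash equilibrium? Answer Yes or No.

Total = 20 < 120: not provided.
Village 1 (pledges 20, payoff -20): dropping to 0 → total 0, payoff 0. Profitable deviation.

No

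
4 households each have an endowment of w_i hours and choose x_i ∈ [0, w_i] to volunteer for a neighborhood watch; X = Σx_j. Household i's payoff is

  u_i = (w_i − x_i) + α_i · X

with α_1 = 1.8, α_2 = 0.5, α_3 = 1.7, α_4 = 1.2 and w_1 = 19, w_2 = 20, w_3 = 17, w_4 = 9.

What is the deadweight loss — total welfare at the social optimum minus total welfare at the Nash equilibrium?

∂u_i/∂x_i = α_i − 1, so household i contributes w_i if α_i > 1, else 0.
α_i > 1 for i ∈ {1, 3, 4}; NE contributions (19, 0, 17, 9), X = 45.
W^NE = Σw_i − X^NE + (Σα_i)·X^NE = 65 + 4.2·45 = 254.
Planner: ∂(Σu_j)/∂x_i = Σα_j − 1 = 4.2 > 0, so everyone contributes w_i; X^SO = 65, W^SO = 65 + 4.2·65 = 338.
Deadweight loss = 84.

84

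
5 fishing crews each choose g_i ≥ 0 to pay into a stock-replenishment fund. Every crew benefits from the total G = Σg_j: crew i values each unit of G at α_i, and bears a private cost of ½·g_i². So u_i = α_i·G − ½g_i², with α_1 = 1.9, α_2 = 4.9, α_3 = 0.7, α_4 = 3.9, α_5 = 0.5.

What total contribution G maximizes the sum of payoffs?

Planner FOC: ∂(Σu_j)/∂g_i = (Σα_j) − g_i = 0, so g_i^SO = Σα_j = 11.9 for every i; G^SO = 59.5.

59.5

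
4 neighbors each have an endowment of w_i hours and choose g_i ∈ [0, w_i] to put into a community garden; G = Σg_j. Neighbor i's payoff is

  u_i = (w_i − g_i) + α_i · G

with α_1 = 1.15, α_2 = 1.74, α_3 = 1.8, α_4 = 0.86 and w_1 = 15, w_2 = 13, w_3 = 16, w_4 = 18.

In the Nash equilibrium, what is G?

∂u_i/∂g_i = α_i − 1, so neighbor i contributes w_i if α_i > 1, else 0.
α_i > 1 for i ∈ {1, 2, 3}; NE contributions (15, 13, 16, 0), G = 44.

44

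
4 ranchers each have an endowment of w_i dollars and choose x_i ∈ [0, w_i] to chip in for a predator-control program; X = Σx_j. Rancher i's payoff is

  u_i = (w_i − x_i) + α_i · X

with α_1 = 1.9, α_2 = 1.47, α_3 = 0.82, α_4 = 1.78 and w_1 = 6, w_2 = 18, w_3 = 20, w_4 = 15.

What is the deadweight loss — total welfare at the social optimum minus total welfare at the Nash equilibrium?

99.4

∂u_i/∂x_i = α_i − 1, so rancher i contributes w_i if α_i > 1, else 0.
α_i > 1 for i ∈ {1, 2, 4}; NE contributions (6, 18, 0, 15), X = 39.
W^NE = Σw_i − X^NE + (Σα_i)·X^NE = 59 + 4.97·39 = 252.83.
Planner: ∂(Σu_j)/∂x_i = Σα_j − 1 = 4.97 > 0, so everyone contributes w_i; X^SO = 59, W^SO = 59 + 4.97·59 = 352.23.
Deadweight loss = 99.4.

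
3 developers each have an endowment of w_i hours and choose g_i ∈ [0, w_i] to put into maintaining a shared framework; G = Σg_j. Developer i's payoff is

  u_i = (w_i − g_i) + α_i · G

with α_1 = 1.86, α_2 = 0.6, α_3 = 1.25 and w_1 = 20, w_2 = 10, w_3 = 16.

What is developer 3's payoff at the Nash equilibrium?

45

∂u_i/∂g_i = α_i − 1, so developer i contributes w_i if α_i > 1, else 0.
α_i > 1 for i ∈ {1, 3}; NE contributions (20, 0, 16), G = 36.
u_3 = (16 − 16) + 1.25·36 = 45.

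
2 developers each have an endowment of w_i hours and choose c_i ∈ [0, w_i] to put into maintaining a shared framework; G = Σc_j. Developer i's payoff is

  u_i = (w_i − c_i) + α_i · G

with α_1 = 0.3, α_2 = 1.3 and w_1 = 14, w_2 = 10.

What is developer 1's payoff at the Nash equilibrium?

17

∂u_i/∂c_i = α_i − 1, so developer i contributes w_i if α_i > 1, else 0.
α_i > 1 for i ∈ {2}; NE contributions (0, 10), G = 10.
u_1 = (14 − 0) + 0.3·10 = 17.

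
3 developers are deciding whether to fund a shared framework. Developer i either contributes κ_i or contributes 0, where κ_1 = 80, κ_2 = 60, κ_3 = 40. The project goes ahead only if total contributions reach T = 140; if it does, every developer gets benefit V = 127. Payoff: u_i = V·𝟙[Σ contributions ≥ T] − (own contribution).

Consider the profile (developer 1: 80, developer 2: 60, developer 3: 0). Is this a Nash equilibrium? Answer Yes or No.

Yes

Total = 140 ≥ 140: provided.
Developer 1 (pledges 80, payoff 47): dropping to 0 → total 60, payoff 0. No gain.
Developer 2 (pledges 60, payoff 67): dropping to 0 → total 80, payoff 0. No gain.
Developer 3 (pledges 0, payoff 127): pledging 40 → total 180, payoff 87. No gain.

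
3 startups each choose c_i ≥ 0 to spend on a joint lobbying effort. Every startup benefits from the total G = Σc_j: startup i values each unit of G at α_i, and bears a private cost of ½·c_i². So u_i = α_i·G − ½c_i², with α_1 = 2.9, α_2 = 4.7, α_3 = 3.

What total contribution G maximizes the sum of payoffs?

Planner FOC: ∂(Σu_j)/∂c_i = (Σα_j) − c_i = 0, so c_i^SO = Σα_j = 10.6 for every i; G^SO = 31.8.

31.8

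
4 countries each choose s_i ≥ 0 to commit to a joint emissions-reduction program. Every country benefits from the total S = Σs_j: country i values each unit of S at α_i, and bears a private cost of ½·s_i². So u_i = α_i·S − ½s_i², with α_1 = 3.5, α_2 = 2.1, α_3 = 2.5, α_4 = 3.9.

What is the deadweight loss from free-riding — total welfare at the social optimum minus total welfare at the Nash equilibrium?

163.06

Country i's FOC: ∂u_i/∂s_i = α_i − s_i = 0, so s_i* = α_i.
NE contributions = (3.5, 2.1, 2.5, 3.9); S = 12.
W^NE = (Σα)·S − ½Σα_i² = 12² − ½·38.12 = 124.94.
Planner sets s_i = Σα_j = 12 for every i, so S^SO = 4·12 = 48.
W^SO = (Σα)·S^SO − ½·4·(Σα)² = (4/2)·12² = 288.
Deadweight loss = W^SO − W^NE = 163.06.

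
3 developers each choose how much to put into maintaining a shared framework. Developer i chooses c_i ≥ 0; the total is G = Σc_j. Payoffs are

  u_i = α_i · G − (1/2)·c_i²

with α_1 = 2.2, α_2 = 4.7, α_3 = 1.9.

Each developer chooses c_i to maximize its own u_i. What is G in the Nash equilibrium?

8.8

Developer i's FOC: ∂u_i/∂c_i = α_i − c_i = 0, so c_i* = α_i.
NE contributions = (2.2, 4.7, 1.9); G = 8.8.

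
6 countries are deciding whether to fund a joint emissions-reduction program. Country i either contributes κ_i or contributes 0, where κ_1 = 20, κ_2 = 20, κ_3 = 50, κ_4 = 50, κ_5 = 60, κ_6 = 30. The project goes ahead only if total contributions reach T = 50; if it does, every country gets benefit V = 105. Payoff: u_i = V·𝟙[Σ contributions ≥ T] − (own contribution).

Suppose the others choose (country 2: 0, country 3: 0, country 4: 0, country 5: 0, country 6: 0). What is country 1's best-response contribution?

Others' total = 0. Even contributing 20 gives 20 < 50: no benefit either way.
Best response: 0.

0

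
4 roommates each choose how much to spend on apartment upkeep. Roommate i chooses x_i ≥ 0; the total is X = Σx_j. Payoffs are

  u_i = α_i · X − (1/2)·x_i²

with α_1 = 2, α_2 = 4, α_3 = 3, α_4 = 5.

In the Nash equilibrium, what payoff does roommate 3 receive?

Roommate i's FOC: ∂u_i/∂x_i = α_i − x_i = 0, so x_i* = α_i.
NE contributions = (2, 4, 3, 5); X = 14.
u_3 = α_3·X − ½·(x_3)² = 3·14 − ½·3² = 37.5.

37.5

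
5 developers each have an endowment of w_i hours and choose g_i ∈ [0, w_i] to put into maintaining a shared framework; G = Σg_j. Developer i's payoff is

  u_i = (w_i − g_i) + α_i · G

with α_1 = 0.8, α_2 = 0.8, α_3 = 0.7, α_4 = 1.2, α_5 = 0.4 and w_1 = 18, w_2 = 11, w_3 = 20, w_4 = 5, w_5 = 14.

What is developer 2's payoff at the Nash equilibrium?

∂u_i/∂g_i = α_i − 1, so developer i contributes w_i if α_i > 1, else 0.
α_i > 1 for i ∈ {4}; NE contributions (0, 0, 0, 5, 0), G = 5.
u_2 = (11 − 0) + 0.8·5 = 15.

15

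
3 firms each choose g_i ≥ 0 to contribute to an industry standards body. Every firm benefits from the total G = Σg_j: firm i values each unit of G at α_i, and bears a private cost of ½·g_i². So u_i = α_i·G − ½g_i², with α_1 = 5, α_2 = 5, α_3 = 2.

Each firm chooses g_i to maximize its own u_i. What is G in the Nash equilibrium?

Firm i's FOC: ∂u_i/∂g_i = α_i − g_i = 0, so g_i* = α_i.
NE contributions = (5, 5, 2); G = 12.

12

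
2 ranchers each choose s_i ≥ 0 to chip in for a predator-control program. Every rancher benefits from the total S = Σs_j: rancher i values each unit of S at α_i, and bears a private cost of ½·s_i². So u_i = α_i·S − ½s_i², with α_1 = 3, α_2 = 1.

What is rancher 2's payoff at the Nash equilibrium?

3.5

Rancher i's FOC: ∂u_i/∂s_i = α_i − s_i = 0, so s_i* = α_i.
NE contributions = (3, 1); S = 4.
u_2 = α_2·S − ½·(s_2)² = 1·4 − ½·1² = 3.5.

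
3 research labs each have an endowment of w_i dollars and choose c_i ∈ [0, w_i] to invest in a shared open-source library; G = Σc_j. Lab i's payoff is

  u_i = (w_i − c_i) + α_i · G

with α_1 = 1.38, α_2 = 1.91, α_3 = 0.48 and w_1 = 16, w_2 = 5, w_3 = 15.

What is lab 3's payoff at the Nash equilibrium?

25.08

∂u_i/∂c_i = α_i − 1, so lab i contributes w_i if α_i > 1, else 0.
α_i > 1 for i ∈ {1, 2}; NE contributions (16, 5, 0), G = 21.
u_3 = (15 − 0) + 0.48·21 = 25.08.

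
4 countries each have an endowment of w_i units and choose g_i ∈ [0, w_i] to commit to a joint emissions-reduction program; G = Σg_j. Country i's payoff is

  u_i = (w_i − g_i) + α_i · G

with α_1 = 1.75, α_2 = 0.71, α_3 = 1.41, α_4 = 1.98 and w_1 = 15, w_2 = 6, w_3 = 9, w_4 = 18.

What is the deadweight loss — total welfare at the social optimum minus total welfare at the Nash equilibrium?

29.1

∂u_i/∂g_i = α_i − 1, so country i contributes w_i if α_i > 1, else 0.
α_i > 1 for i ∈ {1, 3, 4}; NE contributions (15, 0, 9, 18), G = 42.
W^NE = Σw_i − G^NE + (Σα_i)·G^NE = 48 + 4.85·42 = 251.7.
Planner: ∂(Σu_j)/∂g_i = Σα_j − 1 = 4.85 > 0, so everyone contributes w_i; G^SO = 48, W^SO = 48 + 4.85·48 = 280.8.
Deadweight loss = 29.1.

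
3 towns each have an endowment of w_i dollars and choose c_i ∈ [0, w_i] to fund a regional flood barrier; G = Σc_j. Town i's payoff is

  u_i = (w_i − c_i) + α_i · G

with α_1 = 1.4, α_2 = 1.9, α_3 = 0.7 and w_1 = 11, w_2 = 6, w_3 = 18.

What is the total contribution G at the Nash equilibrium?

17

∂u_i/∂c_i = α_i − 1, so town i contributes w_i if α_i > 1, else 0.
α_i > 1 for i ∈ {1, 2}; NE contributions (11, 6, 0), G = 17.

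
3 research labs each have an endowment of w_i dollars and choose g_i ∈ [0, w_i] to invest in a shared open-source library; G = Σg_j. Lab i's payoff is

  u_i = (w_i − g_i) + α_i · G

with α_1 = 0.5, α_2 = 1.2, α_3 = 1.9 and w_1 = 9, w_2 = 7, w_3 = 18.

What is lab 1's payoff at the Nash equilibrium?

21.5

∂u_i/∂g_i = α_i − 1, so lab i contributes w_i if α_i > 1, else 0.
α_i > 1 for i ∈ {2, 3}; NE contributions (0, 7, 18), G = 25.
u_1 = (9 − 0) + 0.5·25 = 21.5.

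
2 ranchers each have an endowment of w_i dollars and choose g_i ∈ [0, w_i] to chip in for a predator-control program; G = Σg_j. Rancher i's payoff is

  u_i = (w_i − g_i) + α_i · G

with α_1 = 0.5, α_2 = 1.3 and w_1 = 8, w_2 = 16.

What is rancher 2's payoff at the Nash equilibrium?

∂u_i/∂g_i = α_i − 1, so rancher i contributes w_i if α_i > 1, else 0.
α_i > 1 for i ∈ {2}; NE contributions (0, 16), G = 16.
u_2 = (16 − 16) + 1.3·16 = 20.8.

20.8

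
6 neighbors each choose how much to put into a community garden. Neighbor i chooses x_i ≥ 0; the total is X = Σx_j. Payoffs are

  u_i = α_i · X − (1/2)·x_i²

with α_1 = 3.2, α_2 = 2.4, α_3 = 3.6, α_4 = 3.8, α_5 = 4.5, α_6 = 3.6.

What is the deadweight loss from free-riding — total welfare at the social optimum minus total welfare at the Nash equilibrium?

Neighbor i's FOC: ∂u_i/∂x_i = α_i − x_i = 0, so x_i* = α_i.
NE contributions = (3.2, 2.4, 3.6, 3.8, 4.5, 3.6); X = 21.1.
W^NE = (Σα)·X − ½Σα_i² = 21.1² − ½·76.61 = 406.905.
Planner sets x_i = Σα_j = 21.1 for every i, so X^SO = 6·21.1 = 126.6.
W^SO = (Σα)·X^SO − ½·6·(Σα)² = (6/2)·21.1² = 1335.63.
Deadweight loss = W^SO − W^NE = 928.725.

928.725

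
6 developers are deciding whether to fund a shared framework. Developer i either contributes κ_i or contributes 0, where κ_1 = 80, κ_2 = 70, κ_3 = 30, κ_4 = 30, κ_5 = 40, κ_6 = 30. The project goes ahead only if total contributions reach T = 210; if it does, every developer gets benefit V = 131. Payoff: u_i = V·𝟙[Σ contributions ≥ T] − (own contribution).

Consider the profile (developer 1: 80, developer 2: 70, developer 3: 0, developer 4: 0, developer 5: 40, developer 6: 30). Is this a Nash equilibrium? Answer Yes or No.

Total = 220 ≥ 210: provided.
Developer 1 (pledges 80, payoff 51): dropping to 0 → total 140, payoff 0. No gain.
Developer 2 (pledges 70, payoff 61): dropping to 0 → total 150, payoff 0. No gain.
Developer 3 (pledges 0, payoff 131): pledging 30 → total 250, payoff 101. No gain.
Developer 4 (pledges 0, payoff 131): pledging 30 → total 250, payoff 101. No gain.
Developer 5 (pledges 40, payoff 91): dropping to 0 → total 180, payoff 0. No gain.
Developer 6 (pledges 30, payoff 101): dropping to 0 → total 190, payoff 0. No gain.

Yes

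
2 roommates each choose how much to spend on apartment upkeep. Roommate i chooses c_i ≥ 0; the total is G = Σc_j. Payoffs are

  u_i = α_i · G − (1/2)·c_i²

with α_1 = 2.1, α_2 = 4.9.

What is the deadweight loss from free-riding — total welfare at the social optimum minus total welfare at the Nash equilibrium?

14.21

Roommate i's FOC: ∂u_i/∂c_i = α_i − c_i = 0, so c_i* = α_i.
NE contributions = (2.1, 4.9); G = 7.
W^NE = (Σα)·G − ½Σα_i² = 7² − ½·28.42 = 34.79.
Planner sets c_i = Σα_j = 7 for every i, so G^SO = 2·7 = 14.
W^SO = (Σα)·G^SO − ½·2·(Σα)² = (2/2)·7² = 49.
Deadweight loss = W^SO − W^NE = 14.21.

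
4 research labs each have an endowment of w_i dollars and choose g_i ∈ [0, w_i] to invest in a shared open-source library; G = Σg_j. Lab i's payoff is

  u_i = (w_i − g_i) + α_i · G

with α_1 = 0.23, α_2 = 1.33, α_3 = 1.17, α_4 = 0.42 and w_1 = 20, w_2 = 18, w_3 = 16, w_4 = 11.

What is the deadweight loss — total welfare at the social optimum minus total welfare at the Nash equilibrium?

∂u_i/∂g_i = α_i − 1, so lab i contributes w_i if α_i > 1, else 0.
α_i > 1 for i ∈ {2, 3}; NE contributions (0, 18, 16, 0), G = 34.
W^NE = Σw_i − G^NE + (Σα_i)·G^NE = 65 + 2.15·34 = 138.1.
Planner: ∂(Σu_j)/∂g_i = Σα_j − 1 = 2.15 > 0, so everyone contributes w_i; G^SO = 65, W^SO = 65 + 2.15·65 = 204.75.
Deadweight loss = 66.65.

66.65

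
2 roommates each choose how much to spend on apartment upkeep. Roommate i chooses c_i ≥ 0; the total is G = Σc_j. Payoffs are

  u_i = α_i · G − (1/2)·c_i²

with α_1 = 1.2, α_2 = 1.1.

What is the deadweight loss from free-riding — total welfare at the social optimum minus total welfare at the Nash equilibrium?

1.325

Roommate i's FOC: ∂u_i/∂c_i = α_i − c_i = 0, so c_i* = α_i.
NE contributions = (1.2, 1.1); G = 2.3.
W^NE = (Σα)·G − ½Σα_i² = 2.3² − ½·2.65 = 3.965.
Planner sets c_i = Σα_j = 2.3 for every i, so G^SO = 2·2.3 = 4.6.
W^SO = (Σα)·G^SO − ½·2·(Σα)² = (2/2)·2.3² = 5.29.
Deadweight loss = W^SO − W^NE = 1.325.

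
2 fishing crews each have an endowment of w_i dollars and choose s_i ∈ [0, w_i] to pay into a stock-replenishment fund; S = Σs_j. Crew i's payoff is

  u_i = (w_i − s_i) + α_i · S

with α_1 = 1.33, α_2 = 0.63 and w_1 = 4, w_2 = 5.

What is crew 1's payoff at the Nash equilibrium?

∂u_i/∂s_i = α_i − 1, so crew i contributes w_i if α_i > 1, else 0.
α_i > 1 for i ∈ {1}; NE contributions (4, 0), S = 4.
u_1 = (4 − 4) + 1.33·4 = 5.32.

5.32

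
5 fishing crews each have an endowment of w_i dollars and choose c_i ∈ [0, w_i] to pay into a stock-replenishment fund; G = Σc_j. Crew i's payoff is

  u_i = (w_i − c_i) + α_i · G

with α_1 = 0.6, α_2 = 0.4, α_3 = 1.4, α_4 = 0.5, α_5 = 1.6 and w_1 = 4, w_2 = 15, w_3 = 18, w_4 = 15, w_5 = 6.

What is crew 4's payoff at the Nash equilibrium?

∂u_i/∂c_i = α_i − 1, so crew i contributes w_i if α_i > 1, else 0.
α_i > 1 for i ∈ {3, 5}; NE contributions (0, 0, 18, 0, 6), G = 24.
u_4 = (15 − 0) + 0.5·24 = 27.

27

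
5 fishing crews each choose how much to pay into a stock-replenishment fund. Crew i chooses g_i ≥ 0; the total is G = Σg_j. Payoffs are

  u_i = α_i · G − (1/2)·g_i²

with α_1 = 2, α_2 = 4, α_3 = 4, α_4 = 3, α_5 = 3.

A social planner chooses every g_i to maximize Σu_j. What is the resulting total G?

Planner FOC: ∂(Σu_j)/∂g_i = (Σα_j) − g_i = 0, so g_i^SO = Σα_j = 16 for every i; G^SO = 80.

80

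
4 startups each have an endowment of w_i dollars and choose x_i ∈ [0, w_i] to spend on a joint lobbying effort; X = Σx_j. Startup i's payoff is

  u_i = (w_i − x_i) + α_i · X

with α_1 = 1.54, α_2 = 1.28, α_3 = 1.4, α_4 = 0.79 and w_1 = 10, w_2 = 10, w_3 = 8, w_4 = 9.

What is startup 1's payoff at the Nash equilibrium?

∂u_i/∂x_i = α_i − 1, so startup i contributes w_i if α_i > 1, else 0.
α_i > 1 for i ∈ {1, 2, 3}; NE contributions (10, 10, 8, 0), X = 28.
u_1 = (10 − 10) + 1.54·28 = 43.12.

43.12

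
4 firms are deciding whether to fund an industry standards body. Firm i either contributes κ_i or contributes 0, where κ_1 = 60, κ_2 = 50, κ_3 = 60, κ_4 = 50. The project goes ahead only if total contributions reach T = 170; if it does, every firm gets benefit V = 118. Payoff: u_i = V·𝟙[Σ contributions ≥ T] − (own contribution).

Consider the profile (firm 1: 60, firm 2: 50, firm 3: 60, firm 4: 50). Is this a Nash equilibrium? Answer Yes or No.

Total = 220 ≥ 170: provided.
Firm 1 (pledges 60, payoff 58): dropping to 0 → total 160, payoff 0. No gain.
Firm 2 (pledges 50, payoff 68): dropping to 0 → total 170, payoff 118. Profitable deviation.

No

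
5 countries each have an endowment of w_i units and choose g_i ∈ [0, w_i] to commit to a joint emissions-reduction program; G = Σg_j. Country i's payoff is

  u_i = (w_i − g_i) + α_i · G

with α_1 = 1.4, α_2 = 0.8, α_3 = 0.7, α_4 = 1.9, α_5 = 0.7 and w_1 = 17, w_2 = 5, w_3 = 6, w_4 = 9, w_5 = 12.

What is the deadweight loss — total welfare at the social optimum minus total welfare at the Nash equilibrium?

∂u_i/∂g_i = α_i − 1, so country i contributes w_i if α_i > 1, else 0.
α_i > 1 for i ∈ {1, 4}; NE contributions (17, 0, 0, 9, 0), G = 26.
W^NE = Σw_i − G^NE + (Σα_i)·G^NE = 49 + 4.5·26 = 166.
Planner: ∂(Σu_j)/∂g_i = Σα_j − 1 = 4.5 > 0, so everyone contributes w_i; G^SO = 49, W^SO = 49 + 4.5·49 = 269.5.
Deadweight loss = 103.5.

103.5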